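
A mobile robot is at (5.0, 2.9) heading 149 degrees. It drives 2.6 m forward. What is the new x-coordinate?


x_new = x0 + d*cos(theta)
= 5.0 + 2.6*cos(149)
= 5.0 + -2.2286
= 2.7714


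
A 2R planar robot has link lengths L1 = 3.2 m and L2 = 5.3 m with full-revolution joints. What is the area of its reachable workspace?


r_max = L1 + L2 = 8.5 m
r_min = |L1 - L2| = 2.1 m
Area = pi*(r_max^2 - r_min^2)
= pi*(72.25 - 4.41)
= pi * 67.84
= 213.1256 m^2


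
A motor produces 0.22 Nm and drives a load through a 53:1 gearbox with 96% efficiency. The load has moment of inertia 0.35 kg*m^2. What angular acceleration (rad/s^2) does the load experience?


tau_out = tau_motor * N * eta
= 0.22 * 53 * 0.96 = 11.1936 Nm
alpha = tau_out / I = 11.1936 / 0.35
= 31.9817 rad/s^2


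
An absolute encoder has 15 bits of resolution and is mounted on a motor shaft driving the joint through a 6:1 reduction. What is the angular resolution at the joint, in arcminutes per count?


counts = 2^15 = 32768
effective counts at joint = 32768 * 6 = 196608
resolution = 360*60 / 196608
= 0.1099 arcmin/count


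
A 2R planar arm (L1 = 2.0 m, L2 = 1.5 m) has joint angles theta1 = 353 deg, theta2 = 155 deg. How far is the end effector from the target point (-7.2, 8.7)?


End effector via forward kinematics:
x = L1*cos(t1) + L2*cos(t1+t2) = 0.713
y = L1*sin(t1) + L2*sin(t1+t2) = 0.5511
Distance to target:
d = sqrt((-7.2 - 0.713)^2 + (8.7 - 0.5511)^2)
= sqrt(62.6159 + 66.4039)
= 11.3587 m


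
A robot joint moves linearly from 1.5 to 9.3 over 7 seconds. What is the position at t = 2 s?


s = t/T = 2/7 = 0.2857
p(t) = p0 + (pf-p0)*s
= 1.5 + (9.3 - 1.5) * 0.2857
= 3.7286


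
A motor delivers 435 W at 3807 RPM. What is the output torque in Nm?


omega = 3807 * 2*pi/60 = 398.6681 rad/s
tau = P / omega = 435 / 398.6681
= 1.0911 Nm


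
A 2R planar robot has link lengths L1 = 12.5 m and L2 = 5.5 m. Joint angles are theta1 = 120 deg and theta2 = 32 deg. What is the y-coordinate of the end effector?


Convert angles to radians: theta1 = 2.0944, theta2 = 0.5585
y = L1*sin(theta1) + L2*sin(theta1+theta2)
y = 10.8253 + 2.5821
y = 13.4074


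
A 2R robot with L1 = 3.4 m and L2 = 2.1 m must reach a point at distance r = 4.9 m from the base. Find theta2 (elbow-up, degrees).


cos(theta2) = (r^2 - L1^2 - L2^2) / (2*L1*L2)
cos(theta2) = (24.01 - 11.56 - 4.41) / 14.28
cos(theta2) = 0.563025
theta2 = 55.7347 degrees


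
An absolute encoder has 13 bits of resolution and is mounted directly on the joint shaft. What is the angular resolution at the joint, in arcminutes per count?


counts = 2^13 = 8192
resolution = 360*60 / 8192
= 2.6367 arcmin/count


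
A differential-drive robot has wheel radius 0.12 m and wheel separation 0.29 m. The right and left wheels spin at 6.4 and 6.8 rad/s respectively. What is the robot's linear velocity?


vR = r*wR = 0.12*6.4 = 0.768 m/s
vL = r*wL = 0.12*6.8 = 0.816 m/s
v = (vR+vL)/2 = 0.792 m/s
omega = (vR-vL)/L = -0.1655 rad/s
linear velocity = 0.792 m/s


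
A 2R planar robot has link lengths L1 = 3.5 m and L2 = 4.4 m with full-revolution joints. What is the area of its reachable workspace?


r_max = L1 + L2 = 7.9 m
r_min = |L1 - L2| = 0.9 m
Area = pi*(r_max^2 - r_min^2)
= pi*(62.41 - 0.81)
= pi * 61.6
= 193.5221 m^2


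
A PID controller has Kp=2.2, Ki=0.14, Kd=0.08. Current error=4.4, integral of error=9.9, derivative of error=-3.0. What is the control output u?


u = Kp*e + Ki*int(e) + Kd*de/dt
= 2.2*4.4 + 0.14*9.9 + 0.08*(-3.0)
= 9.68 + 1.386 + -0.24
= 10.826


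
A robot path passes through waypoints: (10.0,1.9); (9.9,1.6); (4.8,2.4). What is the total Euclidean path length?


Segment lengths:
  seg1 = sqrt((-0.1)^2 + (-0.3)^2) = 0.3162
  seg2 = sqrt((-5.1)^2 + (0.8)^2) = 5.1624
Total = 5.4786


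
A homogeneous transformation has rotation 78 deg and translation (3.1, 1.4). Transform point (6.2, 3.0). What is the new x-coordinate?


x' = cos(theta)*px - sin(theta)*py + tx
= 0.2079*6.2 - 0.9781*3.0 + 3.1
= 1.4546


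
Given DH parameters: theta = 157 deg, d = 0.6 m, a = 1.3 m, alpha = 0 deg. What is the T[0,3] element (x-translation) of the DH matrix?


T[0,3] = a * cos(theta)
= 1.3 * cos(157 deg)
= 1.3 * -0.9205
= -1.1967


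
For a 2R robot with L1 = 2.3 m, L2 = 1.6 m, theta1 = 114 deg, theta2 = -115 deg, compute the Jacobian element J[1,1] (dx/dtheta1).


J[1,1] = -L1*sin(t1) - L2*sin(t1+t2)
= -2.3*sin(114) - 1.6*sin(-1)
= -2.0732


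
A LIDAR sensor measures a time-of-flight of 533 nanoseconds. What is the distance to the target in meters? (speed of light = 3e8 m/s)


tof = 533 ns = 5.33e-07 s
dist = c * tof / 2
= 3e8 * 5.33e-07 / 2
= 79.95 m


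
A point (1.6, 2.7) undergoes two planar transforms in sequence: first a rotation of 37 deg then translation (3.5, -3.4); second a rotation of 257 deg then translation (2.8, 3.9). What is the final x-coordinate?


After transform 1:
x1 = cos(37)*1.6 - sin(37)*2.7 + 3.5 = 3.1529
y1 = sin(37)*1.6 + cos(37)*2.7 + -3.4 = -0.2808
After transform 2:
x2 = cos(257)*3.1529 - sin(257)*-0.2808 + 2.8
= 1.8172


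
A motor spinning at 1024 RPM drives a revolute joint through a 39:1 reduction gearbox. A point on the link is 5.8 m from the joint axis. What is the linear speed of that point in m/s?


omega_motor = 1024 * 2*pi/60 = 107.233 rad/s
omega_joint = omega_motor / 39 = 2.7496 rad/s
v = omega_joint * r = 2.7496 * 5.8
= 15.9475 m/s


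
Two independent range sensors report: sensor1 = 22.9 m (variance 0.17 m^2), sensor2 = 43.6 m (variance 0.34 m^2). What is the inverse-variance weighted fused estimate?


w1 = (1/var1) / (1/var1 + 1/var2)
   = 5.8824 / (5.8824 + 2.9412) = 0.6667
w2 = 1 - w1 = 0.3333
fused = w1*s1 + w2*s2 = 15.2667 + 14.5333
= 29.8 m


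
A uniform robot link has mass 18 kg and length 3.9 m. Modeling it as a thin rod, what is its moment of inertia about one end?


I = (1/3) * m * L^2
= (1/3) * 18 * 3.9^2
= 0.333333 * 18 * 15.21
= 91.26 kg*m^2


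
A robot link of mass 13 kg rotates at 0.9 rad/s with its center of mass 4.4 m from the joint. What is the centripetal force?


F = m * omega^2 * r
= 13 * 0.9^2 * 4.4
= 13 * 0.81 * 4.4
= 46.332 N


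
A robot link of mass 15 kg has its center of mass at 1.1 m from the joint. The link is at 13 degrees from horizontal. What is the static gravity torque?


tau = m*g*L*cos(angle)
= 15 * 9.81 * 1.1 * cos(13 deg)
= 15 * 9.81 * 1.1 * 0.9744
= 157.7164 Nm


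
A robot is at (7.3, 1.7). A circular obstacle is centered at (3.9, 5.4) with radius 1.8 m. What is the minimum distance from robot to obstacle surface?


center_dist = sqrt((7.3-3.9)^2 + (1.7-5.4)^2)
= sqrt(11.56 + 13.69)
= 5.0249
min_dist = center_dist - radius = 5.0249 - 1.8 = 3.2249 m


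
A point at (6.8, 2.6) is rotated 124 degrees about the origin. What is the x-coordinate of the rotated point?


x' = x*cos(theta) - y*sin(theta)
cos(124 deg) = -0.5592, sin(124 deg) = 0.829
x' = 6.8 * -0.5592 - 2.6 * 0.829
= -3.8025 - 2.1555
= -5.958


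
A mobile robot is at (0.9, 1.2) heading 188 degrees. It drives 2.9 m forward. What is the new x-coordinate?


x_new = x0 + d*cos(theta)
= 0.9 + 2.9*cos(188)
= 0.9 + -2.8718
= -1.9718


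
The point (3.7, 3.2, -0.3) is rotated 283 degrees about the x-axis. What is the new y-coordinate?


Rotation about x-axis: y' = y*cos(theta) - z*sin(theta)
= 3.2 * 0.225 - -0.3 * -0.9744
= 0.4275


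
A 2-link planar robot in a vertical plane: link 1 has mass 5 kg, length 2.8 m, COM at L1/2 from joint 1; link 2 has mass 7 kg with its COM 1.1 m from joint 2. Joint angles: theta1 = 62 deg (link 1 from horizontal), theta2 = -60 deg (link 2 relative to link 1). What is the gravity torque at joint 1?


Horizontal distance from joint 1 to link-1 COM:
  x_c1 = (L1/2)*cos(t1) = 1.4 * 0.4695 = 0.6573 m
Horizontal distance from joint 1 to link-2 COM:
  x_c2 = L1*cos(t1) + Lc2*cos(t1+t2)
       = 2.8*0.4695 + 1.1*0.9994 = 2.4139 m
tau1 = m1*g*x_c1 + m2*g*x_c2
     = 5*9.81*0.6573 + 7*9.81*2.4139
     = 32.2386 + 165.7591
     = 197.9977 Nm


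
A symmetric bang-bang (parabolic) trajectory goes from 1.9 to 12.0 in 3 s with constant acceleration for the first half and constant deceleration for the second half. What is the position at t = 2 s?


Symmetric rest-to-rest: each phase covers (pf-p0)/2 in time T/2. 0.5*a*(T/2)^2 = (pf-p0)/2 => a = 4*(pf-p0)/T^2
a = 4*(12.0-1.9)/3^2 = 4.4889
t = 2 is in the deceleration phase (t > T/2).
p = pf - 0.5*a*(T-t)^2 = 12.0 - 0.5*4.4889*1^2
= 9.7556


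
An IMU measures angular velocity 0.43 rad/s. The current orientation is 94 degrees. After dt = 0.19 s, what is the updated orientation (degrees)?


delta_theta = w * dt = 0.43 * 0.19 = 0.0817 rad
= 4.6811 deg
theta_new = 94 + 4.6811 = 98.6811 deg


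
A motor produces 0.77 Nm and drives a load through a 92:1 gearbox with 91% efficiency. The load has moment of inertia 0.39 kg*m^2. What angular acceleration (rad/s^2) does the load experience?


tau_out = tau_motor * N * eta
= 0.77 * 92 * 0.91 = 64.4644 Nm
alpha = tau_out / I = 64.4644 / 0.39
= 165.2933 rad/s^2


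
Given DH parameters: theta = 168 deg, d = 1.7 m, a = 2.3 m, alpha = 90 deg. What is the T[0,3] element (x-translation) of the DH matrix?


T[0,3] = a * cos(theta)
= 2.3 * cos(168 deg)
= 2.3 * -0.9781
= -2.2497


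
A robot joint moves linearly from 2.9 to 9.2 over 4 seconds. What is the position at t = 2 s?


s = t/T = 2/4 = 0.5
p(t) = p0 + (pf-p0)*s
= 2.9 + (9.2 - 2.9) * 0.5
= 6.05


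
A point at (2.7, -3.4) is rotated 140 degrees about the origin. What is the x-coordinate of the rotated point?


x' = x*cos(theta) - y*sin(theta)
cos(140 deg) = -0.766, sin(140 deg) = 0.6428
x' = 2.7 * -0.766 - -3.4 * 0.6428
= -2.0683 - -2.1855
= 0.1172


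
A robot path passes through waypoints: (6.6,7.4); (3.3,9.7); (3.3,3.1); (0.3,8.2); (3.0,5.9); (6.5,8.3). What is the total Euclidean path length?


Segment lengths:
  seg1 = sqrt((-3.3)^2 + (2.3)^2) = 4.0224
  seg2 = sqrt((0.0)^2 + (-6.6)^2) = 6.6
  seg3 = sqrt((-3.0)^2 + (5.1)^2) = 5.9169
  seg4 = sqrt((2.7)^2 + (-2.3)^2) = 3.5468
  seg5 = sqrt((3.5)^2 + (2.4)^2) = 4.2438
Total = 24.33


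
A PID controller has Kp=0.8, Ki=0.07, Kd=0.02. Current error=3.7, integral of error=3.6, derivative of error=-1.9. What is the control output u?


u = Kp*e + Ki*int(e) + Kd*de/dt
= 0.8*3.7 + 0.07*3.6 + 0.02*(-1.9)
= 2.96 + 0.252 + -0.038
= 3.174


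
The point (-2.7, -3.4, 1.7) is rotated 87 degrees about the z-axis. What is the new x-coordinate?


Rotation about z-axis: x' = x*cos(theta) - y*sin(theta)
= -2.7 * 0.0523 - -3.4 * 0.9986
= 3.254


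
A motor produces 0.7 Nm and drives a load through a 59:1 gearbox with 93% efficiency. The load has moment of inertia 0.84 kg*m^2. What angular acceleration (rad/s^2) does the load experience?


tau_out = tau_motor * N * eta
= 0.7 * 59 * 0.93 = 38.409 Nm
alpha = tau_out / I = 38.409 / 0.84
= 45.725 rad/s^2


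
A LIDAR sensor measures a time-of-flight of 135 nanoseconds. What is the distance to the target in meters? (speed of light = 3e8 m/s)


tof = 135 ns = 1.35e-07 s
dist = c * tof / 2
= 3e8 * 1.35e-07 / 2
= 20.25 m


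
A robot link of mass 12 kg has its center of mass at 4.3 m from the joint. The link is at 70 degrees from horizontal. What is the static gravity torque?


tau = m*g*L*cos(angle)
= 12 * 9.81 * 4.3 * cos(70 deg)
= 12 * 9.81 * 4.3 * 0.342
= 173.1292 Nm


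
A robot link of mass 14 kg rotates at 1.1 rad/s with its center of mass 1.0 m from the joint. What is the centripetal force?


F = m * omega^2 * r
= 14 * 1.1^2 * 1.0
= 14 * 1.21 * 1.0
= 16.94 N


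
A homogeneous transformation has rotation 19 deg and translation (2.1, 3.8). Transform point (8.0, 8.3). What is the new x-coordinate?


x' = cos(theta)*px - sin(theta)*py + tx
= 0.9455*8.0 - 0.3256*8.3 + 2.1
= 6.9619


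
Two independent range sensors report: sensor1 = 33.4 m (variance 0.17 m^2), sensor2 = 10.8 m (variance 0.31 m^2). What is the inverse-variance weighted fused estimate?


w1 = (1/var1) / (1/var1 + 1/var2)
   = 5.8824 / (5.8824 + 3.2258) = 0.6458
w2 = 1 - w1 = 0.3542
fused = w1*s1 + w2*s2 = 21.5708 + 3.825
= 25.3958 m


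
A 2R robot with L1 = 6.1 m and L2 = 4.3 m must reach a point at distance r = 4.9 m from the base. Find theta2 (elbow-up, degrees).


cos(theta2) = (r^2 - L1^2 - L2^2) / (2*L1*L2)
cos(theta2) = (24.01 - 37.21 - 18.49) / 52.46
cos(theta2) = -0.604079
theta2 = 127.1626 degrees


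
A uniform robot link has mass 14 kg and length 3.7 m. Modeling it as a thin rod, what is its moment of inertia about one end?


I = (1/3) * m * L^2
= (1/3) * 14 * 3.7^2
= 0.333333 * 14 * 13.69
= 63.8867 kg*m^2


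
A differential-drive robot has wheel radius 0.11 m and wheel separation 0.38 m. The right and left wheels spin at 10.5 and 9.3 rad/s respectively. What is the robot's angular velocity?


vR = r*wR = 0.11*10.5 = 1.155 m/s
vL = r*wL = 0.11*9.3 = 1.023 m/s
v = (vR+vL)/2 = 1.089 m/s
omega = (vR-vL)/L = 0.3474 rad/s
angular velocity = 0.3474 rad/s


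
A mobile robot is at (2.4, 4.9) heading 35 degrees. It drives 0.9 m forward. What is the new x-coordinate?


x_new = x0 + d*cos(theta)
= 2.4 + 0.9*cos(35)
= 2.4 + 0.7372
= 3.1372


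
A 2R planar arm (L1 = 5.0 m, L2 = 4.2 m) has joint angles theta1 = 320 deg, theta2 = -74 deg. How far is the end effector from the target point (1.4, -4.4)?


End effector via forward kinematics:
x = L1*cos(t1) + L2*cos(t1+t2) = 2.1219
y = L1*sin(t1) + L2*sin(t1+t2) = -7.0508
Distance to target:
d = sqrt((1.4 - 2.1219)^2 + (-4.4 - -7.0508)^2)
= sqrt(0.5212 + 7.0269)
= 2.7474 m


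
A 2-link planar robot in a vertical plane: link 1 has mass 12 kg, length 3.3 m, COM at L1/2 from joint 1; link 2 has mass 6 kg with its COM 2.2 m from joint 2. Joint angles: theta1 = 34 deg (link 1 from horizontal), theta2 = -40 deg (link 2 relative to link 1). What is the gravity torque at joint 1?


Horizontal distance from joint 1 to link-1 COM:
  x_c1 = (L1/2)*cos(t1) = 1.65 * 0.829 = 1.3679 m
Horizontal distance from joint 1 to link-2 COM:
  x_c2 = L1*cos(t1) + Lc2*cos(t1+t2)
       = 3.3*0.829 + 2.2*0.9945 = 4.9238 m
tau1 = m1*g*x_c1 + m2*g*x_c2
     = 12*9.81*1.3679 + 6*9.81*4.9238
     = 161.0306 + 289.8132
     = 450.8438 Nm


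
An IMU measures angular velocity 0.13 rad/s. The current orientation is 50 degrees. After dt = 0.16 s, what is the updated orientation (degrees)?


delta_theta = w * dt = 0.13 * 0.16 = 0.0208 rad
= 1.1918 deg
theta_new = 50 + 1.1918 = 51.1918 deg


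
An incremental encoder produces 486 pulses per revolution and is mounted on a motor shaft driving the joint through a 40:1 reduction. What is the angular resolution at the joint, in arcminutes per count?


counts per rev = 486
effective counts at joint = 486 * 40 = 19440
resolution = 360*60 / 19440
= 1.1111 arcmin/count


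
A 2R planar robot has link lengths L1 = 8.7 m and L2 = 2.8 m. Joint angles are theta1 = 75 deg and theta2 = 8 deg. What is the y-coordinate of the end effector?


Convert angles to radians: theta1 = 1.309, theta2 = 0.1396
y = L1*sin(theta1) + L2*sin(theta1+theta2)
y = 8.4036 + 2.7791
y = 11.1827


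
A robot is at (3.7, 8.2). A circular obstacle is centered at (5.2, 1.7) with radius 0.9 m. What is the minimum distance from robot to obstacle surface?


center_dist = sqrt((3.7-5.2)^2 + (8.2-1.7)^2)
= sqrt(2.25 + 42.25)
= 6.6708
min_dist = center_dist - radius = 6.6708 - 0.9 = 5.7708 m


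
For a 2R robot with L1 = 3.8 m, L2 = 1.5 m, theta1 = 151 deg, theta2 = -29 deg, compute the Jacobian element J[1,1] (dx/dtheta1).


J[1,1] = -L1*sin(t1) - L2*sin(t1+t2)
= -3.8*sin(151) - 1.5*sin(122)
= -3.1143


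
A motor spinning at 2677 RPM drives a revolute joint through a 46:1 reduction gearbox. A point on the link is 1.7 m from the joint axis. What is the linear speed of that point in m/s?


omega_motor = 2677 * 2*pi/60 = 280.3348 rad/s
omega_joint = omega_motor / 46 = 6.0942 rad/s
v = omega_joint * r = 6.0942 * 1.7
= 10.3602 m/s


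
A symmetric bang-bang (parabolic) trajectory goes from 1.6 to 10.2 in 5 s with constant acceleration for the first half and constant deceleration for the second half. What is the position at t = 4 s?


Symmetric rest-to-rest: each phase covers (pf-p0)/2 in time T/2. 0.5*a*(T/2)^2 = (pf-p0)/2 => a = 4*(pf-p0)/T^2
a = 4*(10.2-1.6)/5^2 = 1.376
t = 4 is in the deceleration phase (t > T/2).
p = pf - 0.5*a*(T-t)^2 = 10.2 - 0.5*1.376*1^2
= 9.512


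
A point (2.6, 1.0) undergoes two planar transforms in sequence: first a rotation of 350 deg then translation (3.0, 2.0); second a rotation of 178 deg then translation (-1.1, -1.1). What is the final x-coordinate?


After transform 1:
x1 = cos(350)*2.6 - sin(350)*1.0 + 3.0 = 5.7341
y1 = sin(350)*2.6 + cos(350)*1.0 + 2.0 = 2.5333
After transform 2:
x2 = cos(178)*5.7341 - sin(178)*2.5333 + -1.1
= -6.9191


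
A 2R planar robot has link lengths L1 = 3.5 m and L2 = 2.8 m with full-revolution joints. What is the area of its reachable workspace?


r_max = L1 + L2 = 6.3 m
r_min = |L1 - L2| = 0.7 m
Area = pi*(r_max^2 - r_min^2)
= pi*(39.69 - 0.49)
= pi * 39.2
= 123.1504 m^2


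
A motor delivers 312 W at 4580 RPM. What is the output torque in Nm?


omega = 4580 * 2*pi/60 = 479.6165 rad/s
tau = P / omega = 312 / 479.6165
= 0.6505 Nm


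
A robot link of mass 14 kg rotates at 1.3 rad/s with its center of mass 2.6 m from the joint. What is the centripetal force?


F = m * omega^2 * r
= 14 * 1.3^2 * 2.6
= 14 * 1.69 * 2.6
= 61.516 N


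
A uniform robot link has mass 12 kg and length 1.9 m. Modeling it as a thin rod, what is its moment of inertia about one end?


I = (1/3) * m * L^2
= (1/3) * 12 * 1.9^2
= 0.333333 * 12 * 3.61
= 14.44 kg*m^2


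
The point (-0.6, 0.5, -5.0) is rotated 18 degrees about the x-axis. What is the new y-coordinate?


Rotation about x-axis: y' = y*cos(theta) - z*sin(theta)
= 0.5 * 0.9511 - -5.0 * 0.309
= 2.0206


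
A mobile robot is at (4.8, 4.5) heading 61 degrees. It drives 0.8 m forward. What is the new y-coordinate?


y_new = y0 + d*sin(theta)
= 4.5 + 0.8*sin(61)
= 4.5 + 0.6997
= 5.1997


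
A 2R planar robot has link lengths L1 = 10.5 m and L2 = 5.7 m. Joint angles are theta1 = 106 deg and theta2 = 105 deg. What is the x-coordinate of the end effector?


Convert angles to radians: theta1 = 1.85, theta2 = 1.8326
x = L1*cos(theta1) + L2*cos(theta1+theta2)
x = -2.8942 + -4.8859
x = -7.78


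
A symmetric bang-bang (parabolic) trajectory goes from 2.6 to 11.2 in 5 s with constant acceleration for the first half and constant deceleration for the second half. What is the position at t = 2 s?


Symmetric rest-to-rest: each phase covers (pf-p0)/2 in time T/2. 0.5*a*(T/2)^2 = (pf-p0)/2 => a = 4*(pf-p0)/T^2
a = 4*(11.2-2.6)/5^2 = 1.376
t = 2 is in the acceleration phase (t <= T/2).
p = p0 + 0.5*a*t^2 = 2.6 + 0.5*1.376*2^2
= 5.352


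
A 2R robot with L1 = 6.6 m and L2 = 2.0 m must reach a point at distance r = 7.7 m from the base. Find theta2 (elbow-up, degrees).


cos(theta2) = (r^2 - L1^2 - L2^2) / (2*L1*L2)
cos(theta2) = (59.29 - 43.56 - 4.0) / 26.4
cos(theta2) = 0.444318
theta2 = 63.6203 degrees


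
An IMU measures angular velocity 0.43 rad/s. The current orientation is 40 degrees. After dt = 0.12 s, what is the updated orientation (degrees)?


delta_theta = w * dt = 0.43 * 0.12 = 0.0516 rad
= 2.9565 deg
theta_new = 40 + 2.9565 = 42.9565 deg


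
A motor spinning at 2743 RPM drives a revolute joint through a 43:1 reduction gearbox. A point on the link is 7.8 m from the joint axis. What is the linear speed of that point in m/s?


omega_motor = 2743 * 2*pi/60 = 287.2463 rad/s
omega_joint = omega_motor / 43 = 6.6801 rad/s
v = omega_joint * r = 6.6801 * 7.8
= 52.1051 m/s


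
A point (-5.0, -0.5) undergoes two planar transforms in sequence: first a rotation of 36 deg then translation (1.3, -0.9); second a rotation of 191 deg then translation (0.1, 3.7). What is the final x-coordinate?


After transform 1:
x1 = cos(36)*-5.0 - sin(36)*-0.5 + 1.3 = -2.4512
y1 = sin(36)*-5.0 + cos(36)*-0.5 + -0.9 = -4.2434
After transform 2:
x2 = cos(191)*-2.4512 - sin(191)*-4.2434 + 0.1
= 1.6965


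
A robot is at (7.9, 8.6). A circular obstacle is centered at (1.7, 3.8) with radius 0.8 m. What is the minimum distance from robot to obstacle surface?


center_dist = sqrt((7.9-1.7)^2 + (8.6-3.8)^2)
= sqrt(38.44 + 23.04)
= 7.8409
min_dist = center_dist - radius = 7.8409 - 0.8 = 7.0409 m


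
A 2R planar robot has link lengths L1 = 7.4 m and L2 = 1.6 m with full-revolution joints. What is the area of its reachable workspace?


r_max = L1 + L2 = 9.0 m
r_min = |L1 - L2| = 5.8 m
Area = pi*(r_max^2 - r_min^2)
= pi*(81.0 - 33.64)
= pi * 47.36
= 148.7858 m^2


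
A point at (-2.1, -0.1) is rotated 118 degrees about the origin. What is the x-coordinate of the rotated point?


x' = x*cos(theta) - y*sin(theta)
cos(118 deg) = -0.4695, sin(118 deg) = 0.8829
x' = -2.1 * -0.4695 - -0.1 * 0.8829
= 0.9859 - -0.0883
= 1.0742


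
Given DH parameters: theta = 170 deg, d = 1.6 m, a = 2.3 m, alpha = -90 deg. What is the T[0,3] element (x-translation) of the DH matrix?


T[0,3] = a * cos(theta)
= 2.3 * cos(170 deg)
= 2.3 * -0.9848
= -2.2651


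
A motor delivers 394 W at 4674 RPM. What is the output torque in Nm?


omega = 4674 * 2*pi/60 = 489.4601 rad/s
tau = P / omega = 394 / 489.4601
= 0.805 Nm


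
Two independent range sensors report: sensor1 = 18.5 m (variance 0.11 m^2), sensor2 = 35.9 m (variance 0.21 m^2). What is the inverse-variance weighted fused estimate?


w1 = (1/var1) / (1/var1 + 1/var2)
   = 9.0909 / (9.0909 + 4.7619) = 0.6563
w2 = 1 - w1 = 0.3437
fused = w1*s1 + w2*s2 = 12.1406 + 12.3406
= 24.4812 m


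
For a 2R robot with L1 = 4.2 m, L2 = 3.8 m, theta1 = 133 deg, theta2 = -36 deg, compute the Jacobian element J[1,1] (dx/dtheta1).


J[1,1] = -L1*sin(t1) - L2*sin(t1+t2)
= -4.2*sin(133) - 3.8*sin(97)
= -6.8434


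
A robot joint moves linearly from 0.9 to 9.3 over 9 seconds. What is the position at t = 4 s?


s = t/T = 4/9 = 0.4444
p(t) = p0 + (pf-p0)*s
= 0.9 + (9.3 - 0.9) * 0.4444
= 4.6333


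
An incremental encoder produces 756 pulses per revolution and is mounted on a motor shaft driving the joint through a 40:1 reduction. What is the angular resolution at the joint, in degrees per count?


counts per rev = 756
effective counts at joint = 756 * 40 = 30240
resolution = 360 / 30240
= 0.0119 deg/count


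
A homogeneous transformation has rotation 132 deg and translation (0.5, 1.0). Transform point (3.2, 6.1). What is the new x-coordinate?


x' = cos(theta)*px - sin(theta)*py + tx
= -0.6691*3.2 - 0.7431*6.1 + 0.5
= -6.1744


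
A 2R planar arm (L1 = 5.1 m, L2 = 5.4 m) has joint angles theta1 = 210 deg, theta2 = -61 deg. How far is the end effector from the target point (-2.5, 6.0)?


End effector via forward kinematics:
x = L1*cos(t1) + L2*cos(t1+t2) = -9.0454
y = L1*sin(t1) + L2*sin(t1+t2) = 0.2312
Distance to target:
d = sqrt((-2.5 - -9.0454)^2 + (6.0 - 0.2312)^2)
= sqrt(42.8427 + 33.279)
= 8.7248 m


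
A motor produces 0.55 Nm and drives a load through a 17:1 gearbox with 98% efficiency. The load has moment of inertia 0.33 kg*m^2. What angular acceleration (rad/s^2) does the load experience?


tau_out = tau_motor * N * eta
= 0.55 * 17 * 0.98 = 9.163 Nm
alpha = tau_out / I = 9.163 / 0.33
= 27.7667 rad/s^2


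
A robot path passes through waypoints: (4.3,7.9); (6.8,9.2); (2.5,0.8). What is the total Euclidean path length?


Segment lengths:
  seg1 = sqrt((2.5)^2 + (1.3)^2) = 2.8178
  seg2 = sqrt((-4.3)^2 + (-8.4)^2) = 9.4366
Total = 12.2544


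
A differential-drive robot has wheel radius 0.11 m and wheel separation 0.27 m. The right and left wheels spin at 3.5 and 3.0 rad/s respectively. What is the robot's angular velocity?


vR = r*wR = 0.11*3.5 = 0.385 m/s
vL = r*wL = 0.11*3.0 = 0.33 m/s
v = (vR+vL)/2 = 0.3575 m/s
omega = (vR-vL)/L = 0.2037 rad/s
angular velocity = 0.2037 rad/s


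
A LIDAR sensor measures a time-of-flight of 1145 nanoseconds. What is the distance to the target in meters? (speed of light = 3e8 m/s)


tof = 1145 ns = 1.145e-06 s
dist = c * tof / 2
= 3e8 * 1.145e-06 / 2
= 171.75 m


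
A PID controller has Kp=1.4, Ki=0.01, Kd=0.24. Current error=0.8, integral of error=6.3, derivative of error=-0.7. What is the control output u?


u = Kp*e + Ki*int(e) + Kd*de/dt
= 1.4*0.8 + 0.01*6.3 + 0.24*(-0.7)
= 1.12 + 0.063 + -0.168
= 1.015


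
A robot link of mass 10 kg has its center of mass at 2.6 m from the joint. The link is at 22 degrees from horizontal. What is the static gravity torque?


tau = m*g*L*cos(angle)
= 10 * 9.81 * 2.6 * cos(22 deg)
= 10 * 9.81 * 2.6 * 0.9272
= 236.4875 Nm


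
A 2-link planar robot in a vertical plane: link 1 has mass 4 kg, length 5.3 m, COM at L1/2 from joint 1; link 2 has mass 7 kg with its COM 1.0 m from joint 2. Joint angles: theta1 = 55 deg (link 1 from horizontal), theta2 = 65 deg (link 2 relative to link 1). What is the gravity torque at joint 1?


Horizontal distance from joint 1 to link-1 COM:
  x_c1 = (L1/2)*cos(t1) = 2.65 * 0.5736 = 1.52 m
Horizontal distance from joint 1 to link-2 COM:
  x_c2 = L1*cos(t1) + Lc2*cos(t1+t2)
       = 5.3*0.5736 + 1.0*-0.5 = 2.54 m
tau1 = m1*g*x_c1 + m2*g*x_c2
     = 4*9.81*1.52 + 7*9.81*2.54
     = 59.6439 + 174.4187
     = 234.0626 Nm


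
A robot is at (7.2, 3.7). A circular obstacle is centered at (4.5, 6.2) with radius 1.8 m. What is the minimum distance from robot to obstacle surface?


center_dist = sqrt((7.2-4.5)^2 + (3.7-6.2)^2)
= sqrt(7.29 + 6.25)
= 3.6797
min_dist = center_dist - radius = 3.6797 - 1.8 = 1.8797 m


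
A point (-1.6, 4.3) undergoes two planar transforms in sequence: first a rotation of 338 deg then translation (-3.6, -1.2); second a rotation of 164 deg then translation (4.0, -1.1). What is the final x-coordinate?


After transform 1:
x1 = cos(338)*-1.6 - sin(338)*4.3 + -3.6 = -3.4727
y1 = sin(338)*-1.6 + cos(338)*4.3 + -1.2 = 3.3863
After transform 2:
x2 = cos(164)*-3.4727 - sin(164)*3.3863 + 4.0
= 6.4048


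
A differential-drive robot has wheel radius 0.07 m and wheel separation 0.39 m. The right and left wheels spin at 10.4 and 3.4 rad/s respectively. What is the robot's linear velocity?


vR = r*wR = 0.07*10.4 = 0.728 m/s
vL = r*wL = 0.07*3.4 = 0.238 m/s
v = (vR+vL)/2 = 0.483 m/s
omega = (vR-vL)/L = 1.2564 rad/s
linear velocity = 0.483 m/s


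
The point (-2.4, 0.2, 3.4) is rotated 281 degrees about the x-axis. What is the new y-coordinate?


Rotation about x-axis: y' = y*cos(theta) - z*sin(theta)
= 0.2 * 0.1908 - 3.4 * -0.9816
= 3.3757


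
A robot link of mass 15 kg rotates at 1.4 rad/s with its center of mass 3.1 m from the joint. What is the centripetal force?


F = m * omega^2 * r
= 15 * 1.4^2 * 3.1
= 15 * 1.96 * 3.1
= 91.14 N


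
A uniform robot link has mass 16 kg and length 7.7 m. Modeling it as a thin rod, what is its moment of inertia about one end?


I = (1/3) * m * L^2
= (1/3) * 16 * 7.7^2
= 0.333333 * 16 * 59.29
= 316.2133 kg*m^2


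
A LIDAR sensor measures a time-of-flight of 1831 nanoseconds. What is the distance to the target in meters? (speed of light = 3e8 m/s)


tof = 1831 ns = 1.831e-06 s
dist = c * tof / 2
= 3e8 * 1.831e-06 / 2
= 274.65 m


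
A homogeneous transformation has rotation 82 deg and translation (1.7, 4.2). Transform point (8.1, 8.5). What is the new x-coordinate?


x' = cos(theta)*px - sin(theta)*py + tx
= 0.1392*8.1 - 0.9903*8.5 + 1.7
= -5.59


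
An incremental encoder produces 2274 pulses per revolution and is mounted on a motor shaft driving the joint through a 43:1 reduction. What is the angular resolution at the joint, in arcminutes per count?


counts per rev = 2274
effective counts at joint = 2274 * 43 = 97782
resolution = 360*60 / 97782
= 0.2209 arcmin/count


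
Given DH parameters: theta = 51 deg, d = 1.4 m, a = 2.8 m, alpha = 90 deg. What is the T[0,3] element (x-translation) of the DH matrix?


T[0,3] = a * cos(theta)
= 2.8 * cos(51 deg)
= 2.8 * 0.6293
= 1.7621


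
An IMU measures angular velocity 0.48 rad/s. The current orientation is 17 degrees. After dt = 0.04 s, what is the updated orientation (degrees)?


delta_theta = w * dt = 0.48 * 0.04 = 0.0192 rad
= 1.1001 deg
theta_new = 17 + 1.1001 = 18.1001 deg


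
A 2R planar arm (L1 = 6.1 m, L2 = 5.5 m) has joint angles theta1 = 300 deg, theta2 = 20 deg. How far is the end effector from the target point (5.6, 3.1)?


End effector via forward kinematics:
x = L1*cos(t1) + L2*cos(t1+t2) = 7.2632
y = L1*sin(t1) + L2*sin(t1+t2) = -8.8181
Distance to target:
d = sqrt((5.6 - 7.2632)^2 + (3.1 - -8.8181)^2)
= sqrt(2.7664 + 142.0408)
= 12.0336 m


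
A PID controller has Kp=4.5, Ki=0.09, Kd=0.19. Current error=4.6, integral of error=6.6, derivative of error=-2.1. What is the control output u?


u = Kp*e + Ki*int(e) + Kd*de/dt
= 4.5*4.6 + 0.09*6.6 + 0.19*(-2.1)
= 20.7 + 0.594 + -0.399
= 20.895


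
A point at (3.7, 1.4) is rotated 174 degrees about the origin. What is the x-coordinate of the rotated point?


x' = x*cos(theta) - y*sin(theta)
cos(174 deg) = -0.9945, sin(174 deg) = 0.1045
x' = 3.7 * -0.9945 - 1.4 * 0.1045
= -3.6797 - 0.1463
= -3.8261


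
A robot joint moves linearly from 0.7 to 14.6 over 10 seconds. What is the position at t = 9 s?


s = t/T = 9/10 = 0.9
p(t) = p0 + (pf-p0)*s
= 0.7 + (14.6 - 0.7) * 0.9
= 13.21


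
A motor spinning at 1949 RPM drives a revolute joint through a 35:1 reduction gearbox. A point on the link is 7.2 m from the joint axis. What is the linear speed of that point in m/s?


omega_motor = 1949 * 2*pi/60 = 204.0988 rad/s
omega_joint = omega_motor / 35 = 5.8314 rad/s
v = omega_joint * r = 5.8314 * 7.2
= 41.986 m/s


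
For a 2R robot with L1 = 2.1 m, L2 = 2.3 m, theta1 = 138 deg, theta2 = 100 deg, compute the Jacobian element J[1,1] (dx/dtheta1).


J[1,1] = -L1*sin(t1) - L2*sin(t1+t2)
= -2.1*sin(138) - 2.3*sin(238)
= 0.5453


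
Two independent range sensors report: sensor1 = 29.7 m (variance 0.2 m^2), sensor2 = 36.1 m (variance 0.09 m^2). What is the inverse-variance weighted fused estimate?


w1 = (1/var1) / (1/var1 + 1/var2)
   = 5.0 / (5.0 + 11.1111) = 0.3103
w2 = 1 - w1 = 0.6897
fused = w1*s1 + w2*s2 = 9.2172 + 24.8966
= 34.1138 m


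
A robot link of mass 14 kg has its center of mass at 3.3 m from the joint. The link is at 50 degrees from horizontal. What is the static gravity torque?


tau = m*g*L*cos(angle)
= 14 * 9.81 * 3.3 * cos(50 deg)
= 14 * 9.81 * 3.3 * 0.6428
= 291.3255 Nm


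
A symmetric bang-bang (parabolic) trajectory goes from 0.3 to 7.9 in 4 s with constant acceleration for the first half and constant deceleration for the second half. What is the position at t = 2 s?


Symmetric rest-to-rest: each phase covers (pf-p0)/2 in time T/2. 0.5*a*(T/2)^2 = (pf-p0)/2 => a = 4*(pf-p0)/T^2
a = 4*(7.9-0.3)/4^2 = 1.9
t = 2 is in the acceleration phase (t <= T/2).
p = p0 + 0.5*a*t^2 = 0.3 + 0.5*1.9*2^2
= 4.1


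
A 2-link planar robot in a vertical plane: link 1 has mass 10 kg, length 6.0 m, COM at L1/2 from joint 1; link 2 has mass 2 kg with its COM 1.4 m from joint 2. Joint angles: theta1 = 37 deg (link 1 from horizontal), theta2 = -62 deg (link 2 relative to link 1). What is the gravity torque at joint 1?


Horizontal distance from joint 1 to link-1 COM:
  x_c1 = (L1/2)*cos(t1) = 3.0 * 0.7986 = 2.3959 m
Horizontal distance from joint 1 to link-2 COM:
  x_c2 = L1*cos(t1) + Lc2*cos(t1+t2)
       = 6.0*0.7986 + 1.4*0.9063 = 6.0606 m
tau1 = m1*g*x_c1 + m2*g*x_c2
     = 10*9.81*2.3959 + 2*9.81*6.0606
     = 235.0384 + 118.9098
     = 353.9483 Nm


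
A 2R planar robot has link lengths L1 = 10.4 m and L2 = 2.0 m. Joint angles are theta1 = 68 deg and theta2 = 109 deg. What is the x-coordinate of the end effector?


Convert angles to radians: theta1 = 1.1868, theta2 = 1.9024
x = L1*cos(theta1) + L2*cos(theta1+theta2)
x = 3.8959 + -1.9973
x = 1.8986


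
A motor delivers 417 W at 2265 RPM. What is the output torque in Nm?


omega = 2265 * 2*pi/60 = 237.1902 rad/s
tau = P / omega = 417 / 237.1902
= 1.7581 Nm


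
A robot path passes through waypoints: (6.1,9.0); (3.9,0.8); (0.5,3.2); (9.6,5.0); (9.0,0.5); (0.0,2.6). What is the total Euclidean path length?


Segment lengths:
  seg1 = sqrt((-2.2)^2 + (-8.2)^2) = 8.49
  seg2 = sqrt((-3.4)^2 + (2.4)^2) = 4.1617
  seg3 = sqrt((9.1)^2 + (1.8)^2) = 9.2763
  seg4 = sqrt((-0.6)^2 + (-4.5)^2) = 4.5398
  seg5 = sqrt((-9.0)^2 + (2.1)^2) = 9.2418
Total = 35.7096


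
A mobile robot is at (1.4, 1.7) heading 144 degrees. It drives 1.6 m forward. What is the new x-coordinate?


x_new = x0 + d*cos(theta)
= 1.4 + 1.6*cos(144)
= 1.4 + -1.2944
= 0.1056


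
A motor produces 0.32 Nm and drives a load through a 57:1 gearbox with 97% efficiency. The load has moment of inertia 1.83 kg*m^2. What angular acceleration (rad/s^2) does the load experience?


tau_out = tau_motor * N * eta
= 0.32 * 57 * 0.97 = 17.6928 Nm
alpha = tau_out / I = 17.6928 / 1.83
= 9.6682 rad/s^2


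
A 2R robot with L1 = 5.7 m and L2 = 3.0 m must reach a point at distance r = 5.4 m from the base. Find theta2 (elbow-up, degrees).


cos(theta2) = (r^2 - L1^2 - L2^2) / (2*L1*L2)
cos(theta2) = (29.16 - 32.49 - 9.0) / 34.2
cos(theta2) = -0.360526
theta2 = 111.1325 degrees


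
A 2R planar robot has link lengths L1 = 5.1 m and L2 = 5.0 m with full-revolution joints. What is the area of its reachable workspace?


r_max = L1 + L2 = 10.1 m
r_min = |L1 - L2| = 0.1 m
Area = pi*(r_max^2 - r_min^2)
= pi*(102.01 - 0.01)
= pi * 102.0
= 320.4425 m^2


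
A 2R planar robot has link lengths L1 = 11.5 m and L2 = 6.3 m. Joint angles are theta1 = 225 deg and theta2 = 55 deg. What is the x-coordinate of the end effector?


Convert angles to radians: theta1 = 3.927, theta2 = 0.9599
x = L1*cos(theta1) + L2*cos(theta1+theta2)
x = -8.1317 + 1.094
x = -7.0377


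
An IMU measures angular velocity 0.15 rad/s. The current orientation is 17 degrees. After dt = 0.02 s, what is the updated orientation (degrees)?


delta_theta = w * dt = 0.15 * 0.02 = 0.003 rad
= 0.1719 deg
theta_new = 17 + 0.1719 = 17.1719 deg


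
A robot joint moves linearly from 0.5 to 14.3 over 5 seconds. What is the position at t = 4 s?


s = t/T = 4/5 = 0.8
p(t) = p0 + (pf-p0)*s
= 0.5 + (14.3 - 0.5) * 0.8
= 11.54


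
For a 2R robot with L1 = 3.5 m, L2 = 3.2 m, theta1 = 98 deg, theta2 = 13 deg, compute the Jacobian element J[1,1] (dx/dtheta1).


J[1,1] = -L1*sin(t1) - L2*sin(t1+t2)
= -3.5*sin(98) - 3.2*sin(111)
= -6.4534


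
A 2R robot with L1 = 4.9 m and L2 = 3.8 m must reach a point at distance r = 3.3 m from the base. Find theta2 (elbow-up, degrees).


cos(theta2) = (r^2 - L1^2 - L2^2) / (2*L1*L2)
cos(theta2) = (10.89 - 24.01 - 14.44) / 37.24
cos(theta2) = -0.740064
theta2 = 137.7369 degrees


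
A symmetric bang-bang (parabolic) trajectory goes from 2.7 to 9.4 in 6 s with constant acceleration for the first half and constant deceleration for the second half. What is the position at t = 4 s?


Symmetric rest-to-rest: each phase covers (pf-p0)/2 in time T/2. 0.5*a*(T/2)^2 = (pf-p0)/2 => a = 4*(pf-p0)/T^2
a = 4*(9.4-2.7)/6^2 = 0.7444
t = 4 is in the deceleration phase (t > T/2).
p = pf - 0.5*a*(T-t)^2 = 9.4 - 0.5*0.7444*2^2
= 7.9111


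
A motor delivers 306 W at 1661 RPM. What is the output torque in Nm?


omega = 1661 * 2*pi/60 = 173.9395 rad/s
tau = P / omega = 306 / 173.9395
= 1.7592 Nm


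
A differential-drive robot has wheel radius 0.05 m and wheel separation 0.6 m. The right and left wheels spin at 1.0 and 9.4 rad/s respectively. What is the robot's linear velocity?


vR = r*wR = 0.05*1.0 = 0.05 m/s
vL = r*wL = 0.05*9.4 = 0.47 m/s
v = (vR+vL)/2 = 0.26 m/s
omega = (vR-vL)/L = -0.7 rad/s
linear velocity = 0.26 m/s


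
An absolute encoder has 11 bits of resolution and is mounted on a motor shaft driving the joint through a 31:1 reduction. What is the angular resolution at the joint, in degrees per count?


counts = 2^11 = 2048
effective counts at joint = 2048 * 31 = 63488
resolution = 360 / 63488
= 0.0057 deg/count


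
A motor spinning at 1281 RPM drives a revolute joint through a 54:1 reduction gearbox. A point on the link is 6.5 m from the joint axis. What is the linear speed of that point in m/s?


omega_motor = 1281 * 2*pi/60 = 134.146 rad/s
omega_joint = omega_motor / 54 = 2.4842 rad/s
v = omega_joint * r = 2.4842 * 6.5
= 16.1472 m/s


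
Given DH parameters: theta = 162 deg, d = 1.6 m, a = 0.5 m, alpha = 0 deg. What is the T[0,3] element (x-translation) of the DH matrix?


T[0,3] = a * cos(theta)
= 0.5 * cos(162 deg)
= 0.5 * -0.9511
= -0.4755


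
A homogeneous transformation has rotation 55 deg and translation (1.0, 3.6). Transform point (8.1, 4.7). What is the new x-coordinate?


x' = cos(theta)*px - sin(theta)*py + tx
= 0.5736*8.1 - 0.8192*4.7 + 1.0
= 1.796


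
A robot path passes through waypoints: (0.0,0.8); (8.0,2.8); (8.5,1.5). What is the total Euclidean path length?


Segment lengths:
  seg1 = sqrt((8.0)^2 + (2.0)^2) = 8.2462
  seg2 = sqrt((0.5)^2 + (-1.3)^2) = 1.3928
Total = 9.6391


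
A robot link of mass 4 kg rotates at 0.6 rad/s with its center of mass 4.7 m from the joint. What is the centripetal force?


F = m * omega^2 * r
= 4 * 0.6^2 * 4.7
= 4 * 0.36 * 4.7
= 6.768 N


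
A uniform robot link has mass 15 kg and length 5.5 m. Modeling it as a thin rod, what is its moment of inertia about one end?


I = (1/3) * m * L^2
= (1/3) * 15 * 5.5^2
= 0.333333 * 15 * 30.25
= 151.25 kg*m^2


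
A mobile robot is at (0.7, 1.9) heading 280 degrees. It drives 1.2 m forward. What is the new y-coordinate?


y_new = y0 + d*sin(theta)
= 1.9 + 1.2*sin(280)
= 1.9 + -1.1818
= 0.7182


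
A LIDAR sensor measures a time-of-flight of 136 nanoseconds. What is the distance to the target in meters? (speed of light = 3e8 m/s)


tof = 136 ns = 1.36e-07 s
dist = c * tof / 2
= 3e8 * 1.36e-07 / 2
= 20.4 m


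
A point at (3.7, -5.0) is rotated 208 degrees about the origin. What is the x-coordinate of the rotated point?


x' = x*cos(theta) - y*sin(theta)
cos(208 deg) = -0.8829, sin(208 deg) = -0.4695
x' = 3.7 * -0.8829 - -5.0 * -0.4695
= -3.2669 - 2.3474
= -5.6143


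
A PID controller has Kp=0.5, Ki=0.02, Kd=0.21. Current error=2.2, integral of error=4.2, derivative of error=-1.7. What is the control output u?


u = Kp*e + Ki*int(e) + Kd*de/dt
= 0.5*2.2 + 0.02*4.2 + 0.21*(-1.7)
= 1.1 + 0.084 + -0.357
= 0.827


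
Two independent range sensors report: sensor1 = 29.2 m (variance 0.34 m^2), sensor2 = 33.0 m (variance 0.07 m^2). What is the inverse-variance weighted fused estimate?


w1 = (1/var1) / (1/var1 + 1/var2)
   = 2.9412 / (2.9412 + 14.2857) = 0.1707
w2 = 1 - w1 = 0.8293
fused = w1*s1 + w2*s2 = 4.9854 + 27.3659
= 32.3512 m


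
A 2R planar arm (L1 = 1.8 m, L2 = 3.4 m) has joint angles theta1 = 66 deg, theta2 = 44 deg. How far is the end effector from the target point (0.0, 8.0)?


End effector via forward kinematics:
x = L1*cos(t1) + L2*cos(t1+t2) = -0.4307
y = L1*sin(t1) + L2*sin(t1+t2) = 4.8393
Distance to target:
d = sqrt((0.0 - -0.4307)^2 + (8.0 - 4.8393)^2)
= sqrt(0.1855 + 9.9898)
= 3.1899 m


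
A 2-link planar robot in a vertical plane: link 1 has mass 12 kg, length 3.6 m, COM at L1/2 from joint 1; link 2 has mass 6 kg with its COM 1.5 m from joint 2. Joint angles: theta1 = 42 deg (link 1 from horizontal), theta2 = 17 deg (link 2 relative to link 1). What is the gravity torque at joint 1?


Horizontal distance from joint 1 to link-1 COM:
  x_c1 = (L1/2)*cos(t1) = 1.8 * 0.7431 = 1.3377 m
Horizontal distance from joint 1 to link-2 COM:
  x_c2 = L1*cos(t1) + Lc2*cos(t1+t2)
       = 3.6*0.7431 + 1.5*0.515 = 3.4479 m
tau1 = m1*g*x_c1 + m2*g*x_c2
     = 12*9.81*1.3377 + 6*9.81*3.4479
     = 157.4694 + 202.9421
     = 360.4115 Nm
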